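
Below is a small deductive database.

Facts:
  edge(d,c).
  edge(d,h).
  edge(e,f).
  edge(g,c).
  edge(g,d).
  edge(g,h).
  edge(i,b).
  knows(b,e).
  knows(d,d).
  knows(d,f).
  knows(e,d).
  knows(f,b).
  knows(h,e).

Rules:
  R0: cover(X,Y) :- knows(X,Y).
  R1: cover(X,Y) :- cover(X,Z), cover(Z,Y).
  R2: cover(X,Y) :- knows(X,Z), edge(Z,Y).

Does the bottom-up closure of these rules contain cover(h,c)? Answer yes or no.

round 1: derive cover(b,e) via R0 from knows(b,e)
round 1: derive cover(d,d) via R0 from knows(d,d)
round 1: derive cover(d,f) via R0 from knows(d,f)
round 1: derive cover(e,d) via R0 from knows(e,d)
round 1: derive cover(f,b) via R0 from knows(f,b)
round 1: derive cover(h,e) via R0 from knows(h,e)
round 1: derive cover(b,f) via R2 from knows(b,e), edge(e,f)
round 1: derive cover(d,c) via R2 from knows(d,d), edge(d,c)
round 1: derive cover(d,h) via R2 from knows(d,d), edge(d,h)
round 1: derive cover(e,c) via R2 from knows(e,d), edge(d,c)
round 1: derive cover(e,h) via R2 from knows(e,d), edge(d,h)
round 1: derive cover(h,f) via R2 from knows(h,e), edge(e,f)
round 2: derive cover(b,b) via R1 from cover(b,f), cover(f,b)
round 2: derive cover(b,c) via R1 from cover(b,e), cover(e,c)
round 2: derive cover(b,d) via R1 from cover(b,e), cover(e,d)
round 2: derive cover(b,h) via R1 from cover(b,e), cover(e,h)
round 2: derive cover(d,b) via R1 from cover(d,f), cover(f,b)
round 2: derive cover(d,e) via R1 from cover(d,h), cover(h,e)
round 2: derive cover(e,e) via R1 from cover(e,h), cover(h,e)
round 2: derive cover(e,f) via R1 from cover(e,d), cover(d,f)
round 2: derive cover(f,e) via R1 from cover(f,b), cover(b,e)
round 2: derive cover(f,f) via R1 from cover(f,b), cover(b,f)
round 2: derive cover(h,b) via R1 from cover(h,f), cover(f,b)
round 2: derive cover(h,c) via R1 from cover(h,e), cover(e,c)
round 2: derive cover(h,d) via R1 from cover(h,e), cover(e,d)
round 2: derive cover(h,h) via R1 from cover(h,e), cover(e,h)
round 3: derive cover(e,b) via R1 from cover(e,d), cover(d,b)
round 3: derive cover(f,c) via R1 from cover(f,b), cover(b,c)
round 3: derive cover(f,d) via R1 from cover(f,b), cover(b,d)
round 3: derive cover(f,h) via R1 from cover(f,b), cover(b,h)

yes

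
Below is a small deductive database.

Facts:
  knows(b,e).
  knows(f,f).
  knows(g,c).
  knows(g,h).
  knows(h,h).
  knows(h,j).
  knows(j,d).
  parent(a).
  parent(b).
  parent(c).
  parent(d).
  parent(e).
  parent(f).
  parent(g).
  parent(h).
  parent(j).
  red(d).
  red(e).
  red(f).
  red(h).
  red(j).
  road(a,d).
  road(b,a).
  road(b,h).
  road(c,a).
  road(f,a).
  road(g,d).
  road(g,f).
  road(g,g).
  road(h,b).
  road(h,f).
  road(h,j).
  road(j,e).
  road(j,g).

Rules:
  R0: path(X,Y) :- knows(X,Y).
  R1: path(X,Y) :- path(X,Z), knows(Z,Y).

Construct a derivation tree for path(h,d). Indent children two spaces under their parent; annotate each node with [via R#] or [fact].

round 1: derive path(b,e) via R0 from knows(b,e)
round 1: derive path(f,f) via R0 from knows(f,f)
round 1: derive path(g,c) via R0 from knows(g,c)
round 1: derive path(g,h) via R0 from knows(g,h)
round 1: derive path(h,h) via R0 from knows(h,h)
round 1: derive path(h,j) via R0 from knows(h,j)
round 1: derive path(j,d) via R0 from knows(j,d)
round 2: derive path(g,j) via R1 from path(g,h), knows(h,j)
round 2: derive path(h,d) via R1 from path(h,j), knows(j,d)
round 3: derive path(g,d) via R1 from path(g,j), knows(j,d)

path(h,d)  [via R1]
  path(h,j)  [via R0]
    knows(h,j)  [fact]
  knows(j,d)  [fact]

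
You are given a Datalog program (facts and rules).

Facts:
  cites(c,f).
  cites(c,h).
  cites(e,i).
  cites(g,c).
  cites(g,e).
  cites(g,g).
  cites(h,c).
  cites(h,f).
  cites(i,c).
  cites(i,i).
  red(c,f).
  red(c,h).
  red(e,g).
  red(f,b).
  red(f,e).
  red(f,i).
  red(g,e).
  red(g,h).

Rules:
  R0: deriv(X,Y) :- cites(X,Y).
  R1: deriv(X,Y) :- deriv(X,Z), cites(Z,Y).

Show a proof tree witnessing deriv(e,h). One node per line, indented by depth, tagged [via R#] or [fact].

round 1: derive deriv(c,f) via R0 from cites(c,f)
round 1: derive deriv(c,h) via R0 from cites(c,h)
round 1: derive deriv(e,i) via R0 from cites(e,i)
round 1: derive deriv(g,c) via R0 from cites(g,c)
round 1: derive deriv(g,e) via R0 from cites(g,e)
round 1: derive deriv(g,g) via R0 from cites(g,g)
round 1: derive deriv(h,c) via R0 from cites(h,c)
round 1: derive deriv(h,f) via R0 from cites(h,f)
round 1: derive deriv(i,c) via R0 from cites(i,c)
round 1: derive deriv(i,i) via R0 from cites(i,i)
round 2: derive deriv(c,c) via R1 from deriv(c,h), cites(h,c)
round 2: derive deriv(e,c) via R1 from deriv(e,i), cites(i,c)
round 2: derive deriv(g,f) via R1 from deriv(g,c), cites(c,f)
round 2: derive deriv(g,h) via R1 from deriv(g,c), cites(c,h)
round 2: derive deriv(g,i) via R1 from deriv(g,e), cites(e,i)
round 2: derive deriv(h,h) via R1 from deriv(h,c), cites(c,h)
round 2: derive deriv(i,f) via R1 from deriv(i,c), cites(c,f)
round 2: derive deriv(i,h) via R1 from deriv(i,c), cites(c,h)
round 3: derive deriv(e,f) via R1 from deriv(e,c), cites(c,f)
round 3: derive deriv(e,h) via R1 from deriv(e,c), cites(c,h)

deriv(e,h)  [via R1]
  deriv(e,c)  [via R1]
    deriv(e,i)  [via R0]
      cites(e,i)  [fact]
    cites(i,c)  [fact]
  cites(c,h)  [fact]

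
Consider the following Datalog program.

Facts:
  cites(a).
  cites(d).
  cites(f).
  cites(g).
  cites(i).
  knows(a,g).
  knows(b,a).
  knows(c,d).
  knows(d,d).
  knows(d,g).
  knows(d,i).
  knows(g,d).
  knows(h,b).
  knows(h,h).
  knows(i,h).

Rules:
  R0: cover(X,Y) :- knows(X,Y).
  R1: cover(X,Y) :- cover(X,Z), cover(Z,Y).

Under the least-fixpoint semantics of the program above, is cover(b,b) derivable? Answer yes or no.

yes

round 1: derive cover(a,g) via R0 from knows(a,g)
round 1: derive cover(b,a) via R0 from knows(b,a)
round 1: derive cover(c,d) via R0 from knows(c,d)
round 1: derive cover(d,d) via R0 from knows(d,d)
round 1: derive cover(d,g) via R0 from knows(d,g)
round 1: derive cover(d,i) via R0 from knows(d,i)
round 1: derive cover(g,d) via R0 from knows(g,d)
round 1: derive cover(h,b) via R0 from knows(h,b)
round 1: derive cover(h,h) via R0 from knows(h,h)
round 1: derive cover(i,h) via R0 from knows(i,h)
round 2: derive cover(a,d) via R1 from cover(a,g), cover(g,d)
round 2: derive cover(b,g) via R1 from cover(b,a), cover(a,g)
round 2: derive cover(c,g) via R1 from cover(c,d), cover(d,g)
round 2: derive cover(c,i) via R1 from cover(c,d), cover(d,i)
round 2: derive cover(d,h) via R1 from cover(d,i), cover(i,h)
round 2: derive cover(g,g) via R1 from cover(g,d), cover(d,g)
round 2: derive cover(g,i) via R1 from cover(g,d), cover(d,i)
round 2: derive cover(h,a) via R1 from cover(h,b), cover(b,a)
round 2: derive cover(i,b) via R1 from cover(i,h), cover(h,b)
round 3: derive cover(a,h) via R1 from cover(a,d), cover(d,h)
round 3: derive cover(a,i) via R1 from cover(a,d), cover(d,i)
round 3: derive cover(b,d) via R1 from cover(b,a), cover(a,d)
round 3: derive cover(b,i) via R1 from cover(b,g), cover(g,i)
round 3: derive cover(c,b) via R1 from cover(c,i), cover(i,b)
round 3: derive cover(c,h) via R1 from cover(c,d), cover(d,h)
round 3: derive cover(d,a) via R1 from cover(d,h), cover(h,a)
round 3: derive cover(d,b) via R1 from cover(d,h), cover(h,b)
round 3: derive cover(g,b) via R1 from cover(g,i), cover(i,b)
round 3: derive cover(g,h) via R1 from cover(g,d), cover(d,h)
round 3: derive cover(h,d) via R1 from cover(h,a), cover(a,d)
round 3: derive cover(h,g) via R1 from cover(h,a), cover(a,g)
round 3: derive cover(i,a) via R1 from cover(i,b), cover(b,a)
round 3: derive cover(i,g) via R1 from cover(i,b), cover(b,g)
round 4: derive cover(a,a) via R1 from cover(a,d), cover(d,a)
round 4: derive cover(a,b) via R1 from cover(a,d), cover(d,b)
round 4: derive cover(b,b) via R1 from cover(b,d), cover(d,b)
round 4: derive cover(b,h) via R1 from cover(b,a), cover(a,h)
round 4: derive cover(c,a) via R1 from cover(c,b), cover(b,a)
round 4: derive cover(g,a) via R1 from cover(g,b), cover(b,a)
round 4: derive cover(h,i) via R1 from cover(h,a), cover(a,i)
round 4: derive cover(i,d) via R1 from cover(i,a), cover(a,d)
round 4: derive cover(i,i) via R1 from cover(i,a), cover(a,i)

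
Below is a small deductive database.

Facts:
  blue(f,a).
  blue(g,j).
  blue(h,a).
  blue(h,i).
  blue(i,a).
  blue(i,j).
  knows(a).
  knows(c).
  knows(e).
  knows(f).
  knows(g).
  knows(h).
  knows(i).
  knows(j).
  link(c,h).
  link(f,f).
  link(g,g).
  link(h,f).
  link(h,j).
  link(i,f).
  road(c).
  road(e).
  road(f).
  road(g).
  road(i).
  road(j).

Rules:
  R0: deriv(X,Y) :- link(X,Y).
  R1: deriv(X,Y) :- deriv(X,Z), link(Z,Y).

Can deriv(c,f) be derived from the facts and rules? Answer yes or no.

yes

round 1: derive deriv(c,h) via R0 from link(c,h)
round 1: derive deriv(f,f) via R0 from link(f,f)
round 1: derive deriv(g,g) via R0 from link(g,g)
round 1: derive deriv(h,f) via R0 from link(h,f)
round 1: derive deriv(h,j) via R0 from link(h,j)
round 1: derive deriv(i,f) via R0 from link(i,f)
round 2: derive deriv(c,f) via R1 from deriv(c,h), link(h,f)
round 2: derive deriv(c,j) via R1 from deriv(c,h), link(h,j)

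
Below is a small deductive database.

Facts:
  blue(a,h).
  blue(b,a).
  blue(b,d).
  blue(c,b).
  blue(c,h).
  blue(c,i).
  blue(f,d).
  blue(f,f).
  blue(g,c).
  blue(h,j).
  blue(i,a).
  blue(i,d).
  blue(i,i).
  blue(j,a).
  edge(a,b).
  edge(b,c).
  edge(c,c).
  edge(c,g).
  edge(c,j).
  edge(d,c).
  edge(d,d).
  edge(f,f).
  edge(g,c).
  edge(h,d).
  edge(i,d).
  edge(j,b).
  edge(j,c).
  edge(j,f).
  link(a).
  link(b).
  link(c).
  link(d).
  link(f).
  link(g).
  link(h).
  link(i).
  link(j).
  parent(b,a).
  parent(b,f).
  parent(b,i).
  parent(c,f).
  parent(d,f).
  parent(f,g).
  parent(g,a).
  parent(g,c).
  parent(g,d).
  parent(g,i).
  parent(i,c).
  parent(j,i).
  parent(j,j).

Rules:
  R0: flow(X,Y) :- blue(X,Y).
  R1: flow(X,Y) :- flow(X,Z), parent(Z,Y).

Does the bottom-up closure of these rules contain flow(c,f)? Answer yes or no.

round 1: derive flow(a,h) via R0 from blue(a,h)
round 1: derive flow(b,a) via R0 from blue(b,a)
round 1: derive flow(b,d) via R0 from blue(b,d)
round 1: derive flow(c,b) via R0 from blue(c,b)
round 1: derive flow(c,h) via R0 from blue(c,h)
round 1: derive flow(c,i) via R0 from blue(c,i)
round 1: derive flow(f,d) via R0 from blue(f,d)
round 1: derive flow(f,f) via R0 from blue(f,f)
round 1: derive flow(g,c) via R0 from blue(g,c)
round 1: derive flow(h,j) via R0 from blue(h,j)
round 1: derive flow(i,a) via R0 from blue(i,a)
round 1: derive flow(i,d) via R0 from blue(i,d)
round 1: derive flow(i,i) via R0 from blue(i,i)
round 1: derive flow(j,a) via R0 from blue(j,a)
round 2: derive flow(b,f) via R1 from flow(b,d), parent(d,f)
round 2: derive flow(c,a) via R1 from flow(c,b), parent(b,a)
round 2: derive flow(c,c) via R1 from flow(c,i), parent(i,c)
round 2: derive flow(c,f) via R1 from flow(c,b), parent(b,f)
round 2: derive flow(f,g) via R1 from flow(f,f), parent(f,g)
round 2: derive flow(g,f) via R1 from flow(g,c), parent(c,f)
round 2: derive flow(h,i) via R1 from flow(h,j), parent(j,i)
round 2: derive flow(i,c) via R1 from flow(i,i), parent(i,c)
round 2: derive flow(i,f) via R1 from flow(i,d), parent(d,f)
round 3: derive flow(b,g) via R1 from flow(b,f), parent(f,g)
round 3: derive flow(c,g) via R1 from flow(c,f), parent(f,g)
round 3: derive flow(f,a) via R1 from flow(f,g), parent(g,a)
round 3: derive flow(f,c) via R1 from flow(f,g), parent(g,c)
round 3: derive flow(f,i) via R1 from flow(f,g), parent(g,i)
round 3: derive flow(g,g) via R1 from flow(g,f), parent(f,g)
round 3: derive flow(h,c) via R1 from flow(h,i), parent(i,c)
round 3: derive flow(i,g) via R1 from flow(i,f), parent(f,g)
round 4: derive flow(b,c) via R1 from flow(b,g), parent(g,c)
round 4: derive flow(b,i) via R1 from flow(b,g), parent(g,i)
round 4: derive flow(c,d) via R1 from flow(c,g), parent(g,d)
round 4: derive flow(g,a) via R1 from flow(g,g), parent(g,a)
round 4: derive flow(g,d) via R1 from flow(g,g), parent(g,d)
round 4: derive flow(g,i) via R1 from flow(g,g), parent(g,i)
round 4: derive flow(h,f) via R1 from flow(h,c), parent(c,f)
round 5: derive flow(h,g) via R1 from flow(h,f), parent(f,g)
round 6: derive flow(h,a) via R1 from flow(h,g), parent(g,a)
round 6: derive flow(h,d) via R1 from flow(h,g), parent(g,d)

yes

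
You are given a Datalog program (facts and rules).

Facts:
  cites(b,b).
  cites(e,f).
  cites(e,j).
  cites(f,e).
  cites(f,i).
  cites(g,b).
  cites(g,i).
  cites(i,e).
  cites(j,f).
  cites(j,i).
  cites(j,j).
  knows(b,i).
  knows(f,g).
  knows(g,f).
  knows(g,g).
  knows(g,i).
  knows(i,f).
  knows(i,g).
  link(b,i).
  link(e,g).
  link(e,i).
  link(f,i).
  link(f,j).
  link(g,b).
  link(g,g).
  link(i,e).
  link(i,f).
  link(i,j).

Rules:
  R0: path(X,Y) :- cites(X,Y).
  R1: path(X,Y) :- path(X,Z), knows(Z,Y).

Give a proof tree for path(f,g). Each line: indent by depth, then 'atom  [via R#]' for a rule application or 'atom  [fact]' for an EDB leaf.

round 1: derive path(b,b) via R0 from cites(b,b)
round 1: derive path(e,f) via R0 from cites(e,f)
round 1: derive path(e,j) via R0 from cites(e,j)
round 1: derive path(f,e) via R0 from cites(f,e)
round 1: derive path(f,i) via R0 from cites(f,i)
round 1: derive path(g,b) via R0 from cites(g,b)
round 1: derive path(g,i) via R0 from cites(g,i)
round 1: derive path(i,e) via R0 from cites(i,e)
round 1: derive path(j,f) via R0 from cites(j,f)
round 1: derive path(j,i) via R0 from cites(j,i)
round 1: derive path(j,j) via R0 from cites(j,j)
round 2: derive path(b,i) via R1 from path(b,b), knows(b,i)
round 2: derive path(e,g) via R1 from path(e,f), knows(f,g)
round 2: derive path(f,f) via R1 from path(f,i), knows(i,f)
round 2: derive path(f,g) via R1 from path(f,i), knows(i,g)
round 2: derive path(g,f) via R1 from path(g,i), knows(i,f)
round 2: derive path(g,g) via R1 from path(g,i), knows(i,g)
round 2: derive path(j,g) via R1 from path(j,f), knows(f,g)
round 3: derive path(b,f) via R1 from path(b,i), knows(i,f)
round 3: derive path(b,g) via R1 from path(b,i), knows(i,g)
round 3: derive path(e,i) via R1 from path(e,g), knows(g,i)

path(f,g)  [via R1]
  path(f,i)  [via R0]
    cites(f,i)  [fact]
  knows(i,g)  [fact]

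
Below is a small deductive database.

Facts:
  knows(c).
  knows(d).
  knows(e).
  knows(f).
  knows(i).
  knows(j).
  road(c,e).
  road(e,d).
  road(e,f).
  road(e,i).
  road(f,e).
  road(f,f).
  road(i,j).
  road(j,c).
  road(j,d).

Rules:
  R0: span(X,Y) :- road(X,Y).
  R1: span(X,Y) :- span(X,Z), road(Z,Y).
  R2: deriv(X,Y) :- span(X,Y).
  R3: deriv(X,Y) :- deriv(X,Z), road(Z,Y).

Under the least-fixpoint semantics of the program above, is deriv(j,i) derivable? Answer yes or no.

yes

round 1: derive span(c,e) via R0 from road(c,e)
round 1: derive span(e,d) via R0 from road(e,d)
round 1: derive span(e,f) via R0 from road(e,f)
round 1: derive span(e,i) via R0 from road(e,i)
round 1: derive span(f,e) via R0 from road(f,e)
round 1: derive span(f,f) via R0 from road(f,f)
round 1: derive span(i,j) via R0 from road(i,j)
round 1: derive span(j,c) via R0 from road(j,c)
round 1: derive span(j,d) via R0 from road(j,d)
round 2: derive span(c,d) via R1 from span(c,e), road(e,d)
round 2: derive span(c,f) via R1 from span(c,e), road(e,f)
round 2: derive span(c,i) via R1 from span(c,e), road(e,i)
round 2: derive span(e,e) via R1 from span(e,f), road(f,e)
round 2: derive span(e,j) via R1 from span(e,i), road(i,j)
round 2: derive span(f,d) via R1 from span(f,e), road(e,d)
round 2: derive span(f,i) via R1 from span(f,e), road(e,i)
round 2: derive span(i,c) via R1 from span(i,j), road(j,c)
round 2: derive span(i,d) via R1 from span(i,j), road(j,d)
round 2: derive span(j,e) via R1 from span(j,c), road(c,e)
round 2: derive deriv(c,e) via R2 from span(c,e)
round 2: derive deriv(e,d) via R2 from span(e,d)
round 2: derive deriv(e,f) via R2 from span(e,f)
round 2: derive deriv(e,i) via R2 from span(e,i)
round 2: derive deriv(f,e) via R2 from span(f,e)
round 2: derive deriv(f,f) via R2 from span(f,f)
round 2: derive deriv(i,j) via R2 from span(i,j)
round 2: derive deriv(j,c) via R2 from span(j,c)
round 2: derive deriv(j,d) via R2 from span(j,d)
round 3: derive span(c,j) via R1 from span(c,i), road(i,j)
round 3: derive span(e,c) via R1 from span(e,j), road(j,c)
round 3: derive span(f,j) via R1 from span(f,i), road(i,j)
round 3: derive span(i,e) via R1 from span(i,c), road(c,e)
round 3: derive span(j,f) via R1 from span(j,e), road(e,f)
round 3: derive span(j,i) via R1 from span(j,e), road(e,i)
round 3: derive deriv(c,d) via R2 from span(c,d)
round 3: derive deriv(c,f) via R2 from span(c,f)
round 3: derive deriv(c,i) via R2 from span(c,i)
round 3: derive deriv(e,e) via R2 from span(e,e)
round 3: derive deriv(e,j) via R2 from span(e,j)
round 3: derive deriv(f,d) via R2 from span(f,d)
round 3: derive deriv(f,i) via R2 from span(f,i)
round 3: derive deriv(i,c) via R2 from span(i,c)
round 3: derive deriv(i,d) via R2 from span(i,d)
round 3: derive deriv(j,e) via R2 from span(j,e)
round 4: derive span(c,c) via R1 from span(c,j), road(j,c)
round 4: derive span(f,c) via R1 from span(f,j), road(j,c)
round 4: derive span(i,f) via R1 from span(i,e), road(e,f)
round 4: derive span(i,i) via R1 from span(i,e), road(e,i)
round 4: derive span(j,j) via R1 from span(j,i), road(i,j)
round 4: derive deriv(c,j) via R2 from span(c,j)
round 4: derive deriv(e,c) via R2 from span(e,c)
round 4: derive deriv(f,j) via R2 from span(f,j)
round 4: derive deriv(i,e) via R2 from span(i,e)
round 4: derive deriv(j,f) via R2 from span(j,f)
round 4: derive deriv(j,i) via R2 from span(j,i)
round 5: derive deriv(c,c) via R2 from span(c,c)
round 5: derive deriv(f,c) via R2 from span(f,c)
round 5: derive deriv(i,f) via R2 from span(i,f)
round 5: derive deriv(i,i) via R2 from span(i,i)
round 5: derive deriv(j,j) via R2 from span(j,j)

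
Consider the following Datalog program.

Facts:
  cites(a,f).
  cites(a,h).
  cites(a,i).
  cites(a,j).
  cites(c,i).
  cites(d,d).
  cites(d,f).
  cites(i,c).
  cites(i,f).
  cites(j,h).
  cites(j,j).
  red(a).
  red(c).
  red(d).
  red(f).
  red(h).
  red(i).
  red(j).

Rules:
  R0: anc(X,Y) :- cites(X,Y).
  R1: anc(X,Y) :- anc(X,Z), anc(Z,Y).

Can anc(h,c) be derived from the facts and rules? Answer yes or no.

no

round 1: derive anc(a,f) via R0 from cites(a,f)
round 1: derive anc(a,h) via R0 from cites(a,h)
round 1: derive anc(a,i) via R0 from cites(a,i)
round 1: derive anc(a,j) via R0 from cites(a,j)
round 1: derive anc(c,i) via R0 from cites(c,i)
round 1: derive anc(d,d) via R0 from cites(d,d)
round 1: derive anc(d,f) via R0 from cites(d,f)
round 1: derive anc(i,c) via R0 from cites(i,c)
round 1: derive anc(i,f) via R0 from cites(i,f)
round 1: derive anc(j,h) via R0 from cites(j,h)
round 1: derive anc(j,j) via R0 from cites(j,j)
round 2: derive anc(a,c) via R1 from anc(a,i), anc(i,c)
round 2: derive anc(c,c) via R1 from anc(c,i), anc(i,c)
round 2: derive anc(c,f) via R1 from anc(c,i), anc(i,f)
round 2: derive anc(i,i) via R1 from anc(i,c), anc(c,i)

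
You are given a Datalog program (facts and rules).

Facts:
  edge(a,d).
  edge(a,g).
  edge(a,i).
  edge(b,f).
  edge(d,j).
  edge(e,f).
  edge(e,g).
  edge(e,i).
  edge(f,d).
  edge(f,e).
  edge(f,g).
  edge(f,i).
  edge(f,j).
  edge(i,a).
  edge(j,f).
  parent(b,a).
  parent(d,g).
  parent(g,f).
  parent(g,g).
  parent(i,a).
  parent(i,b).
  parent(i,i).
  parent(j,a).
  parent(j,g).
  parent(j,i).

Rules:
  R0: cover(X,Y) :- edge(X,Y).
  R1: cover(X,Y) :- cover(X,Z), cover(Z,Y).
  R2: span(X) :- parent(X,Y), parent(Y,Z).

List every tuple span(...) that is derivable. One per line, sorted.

span(d)
span(g)
span(i)
span(j)

round 1: derive span(d) via R2 from parent(d,g), parent(g,f)
round 1: derive span(g) via R2 from parent(g,g), parent(g,f)
round 1: derive span(i) via R2 from parent(i,b), parent(b,a)
round 1: derive span(j) via R2 from parent(j,g), parent(g,f)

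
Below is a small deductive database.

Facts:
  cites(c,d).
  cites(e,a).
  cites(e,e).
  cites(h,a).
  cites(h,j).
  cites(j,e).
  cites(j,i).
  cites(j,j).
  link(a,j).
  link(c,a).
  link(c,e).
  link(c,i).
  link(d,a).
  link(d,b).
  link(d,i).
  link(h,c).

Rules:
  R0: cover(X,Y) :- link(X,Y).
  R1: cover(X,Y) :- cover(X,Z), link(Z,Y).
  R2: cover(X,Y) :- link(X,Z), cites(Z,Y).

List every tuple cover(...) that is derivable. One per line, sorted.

cover(a,e)
cover(a,i)
cover(a,j)
cover(c,a)
cover(c,e)
cover(c,i)
cover(c,j)
cover(d,a)
cover(d,b)
cover(d,i)
cover(d,j)
cover(h,a)
cover(h,b)
cover(h,c)
cover(h,d)
cover(h,e)
cover(h,i)
cover(h,j)

round 1: derive cover(a,j) via R0 from link(a,j)
round 1: derive cover(c,a) via R0 from link(c,a)
round 1: derive cover(c,e) via R0 from link(c,e)
round 1: derive cover(c,i) via R0 from link(c,i)
round 1: derive cover(d,a) via R0 from link(d,a)
round 1: derive cover(d,b) via R0 from link(d,b)
round 1: derive cover(d,i) via R0 from link(d,i)
round 1: derive cover(h,c) via R0 from link(h,c)
round 1: derive cover(a,e) via R2 from link(a,j), cites(j,e)
round 1: derive cover(a,i) via R2 from link(a,j), cites(j,i)
round 1: derive cover(h,d) via R2 from link(h,c), cites(c,d)
round 2: derive cover(c,j) via R1 from cover(c,a), link(a,j)
round 2: derive cover(d,j) via R1 from cover(d,a), link(a,j)
round 2: derive cover(h,a) via R1 from cover(h,c), link(c,a)
round 2: derive cover(h,b) via R1 from cover(h,d), link(d,b)
round 2: derive cover(h,e) via R1 from cover(h,c), link(c,e)
round 2: derive cover(h,i) via R1 from cover(h,c), link(c,i)
round 3: derive cover(h,j) via R1 from cover(h,a), link(a,j)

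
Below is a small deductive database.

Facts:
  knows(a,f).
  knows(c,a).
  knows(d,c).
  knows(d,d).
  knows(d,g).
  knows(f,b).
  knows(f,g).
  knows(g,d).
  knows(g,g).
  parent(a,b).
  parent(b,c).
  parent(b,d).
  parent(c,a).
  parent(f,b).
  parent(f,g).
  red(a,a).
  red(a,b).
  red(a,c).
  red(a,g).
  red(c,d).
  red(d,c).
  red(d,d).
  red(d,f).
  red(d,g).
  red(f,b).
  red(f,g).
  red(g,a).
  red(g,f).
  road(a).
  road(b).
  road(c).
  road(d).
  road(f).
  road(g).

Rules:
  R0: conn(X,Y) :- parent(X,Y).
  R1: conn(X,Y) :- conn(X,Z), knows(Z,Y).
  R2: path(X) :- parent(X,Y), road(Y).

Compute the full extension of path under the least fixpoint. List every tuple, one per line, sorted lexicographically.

path(a)
path(b)
path(c)
path(f)

round 1: derive path(a) via R2 from parent(a,b), road(b)
round 1: derive path(b) via R2 from parent(b,c), road(c)
round 1: derive path(c) via R2 from parent(c,a), road(a)
round 1: derive path(f) via R2 from parent(f,b), road(b)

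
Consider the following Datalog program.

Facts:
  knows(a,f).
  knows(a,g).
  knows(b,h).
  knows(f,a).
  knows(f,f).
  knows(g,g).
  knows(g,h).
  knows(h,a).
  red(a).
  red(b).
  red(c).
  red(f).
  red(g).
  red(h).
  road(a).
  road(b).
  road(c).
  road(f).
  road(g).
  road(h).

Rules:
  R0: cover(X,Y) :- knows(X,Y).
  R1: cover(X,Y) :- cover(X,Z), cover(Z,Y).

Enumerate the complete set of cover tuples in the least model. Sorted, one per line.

round 1: derive cover(a,f) via R0 from knows(a,f)
round 1: derive cover(a,g) via R0 from knows(a,g)
round 1: derive cover(b,h) via R0 from knows(b,h)
round 1: derive cover(f,a) via R0 from knows(f,a)
round 1: derive cover(f,f) via R0 from knows(f,f)
round 1: derive cover(g,g) via R0 from knows(g,g)
round 1: derive cover(g,h) via R0 from knows(g,h)
round 1: derive cover(h,a) via R0 from knows(h,a)
round 2: derive cover(a,a) via R1 from cover(a,f), cover(f,a)
round 2: derive cover(a,h) via R1 from cover(a,g), cover(g,h)
round 2: derive cover(b,a) via R1 from cover(b,h), cover(h,a)
round 2: derive cover(f,g) via R1 from cover(f,a), cover(a,g)
round 2: derive cover(g,a) via R1 from cover(g,h), cover(h,a)
round 2: derive cover(h,f) via R1 from cover(h,a), cover(a,f)
round 2: derive cover(h,g) via R1 from cover(h,a), cover(a,g)
round 3: derive cover(b,f) via R1 from cover(b,a), cover(a,f)
round 3: derive cover(b,g) via R1 from cover(b,a), cover(a,g)
round 3: derive cover(f,h) via R1 from cover(f,a), cover(a,h)
round 3: derive cover(g,f) via R1 from cover(g,a), cover(a,f)
round 3: derive cover(h,h) via R1 from cover(h,a), cover(a,h)

cover(a,a)
cover(a,f)
cover(a,g)
cover(a,h)
cover(b,a)
cover(b,f)
cover(b,g)
cover(b,h)
cover(f,a)
cover(f,f)
cover(f,g)
cover(f,h)
cover(g,a)
cover(g,f)
cover(g,g)
cover(g,h)
cover(h,a)
cover(h,f)
cover(h,g)
cover(h,h)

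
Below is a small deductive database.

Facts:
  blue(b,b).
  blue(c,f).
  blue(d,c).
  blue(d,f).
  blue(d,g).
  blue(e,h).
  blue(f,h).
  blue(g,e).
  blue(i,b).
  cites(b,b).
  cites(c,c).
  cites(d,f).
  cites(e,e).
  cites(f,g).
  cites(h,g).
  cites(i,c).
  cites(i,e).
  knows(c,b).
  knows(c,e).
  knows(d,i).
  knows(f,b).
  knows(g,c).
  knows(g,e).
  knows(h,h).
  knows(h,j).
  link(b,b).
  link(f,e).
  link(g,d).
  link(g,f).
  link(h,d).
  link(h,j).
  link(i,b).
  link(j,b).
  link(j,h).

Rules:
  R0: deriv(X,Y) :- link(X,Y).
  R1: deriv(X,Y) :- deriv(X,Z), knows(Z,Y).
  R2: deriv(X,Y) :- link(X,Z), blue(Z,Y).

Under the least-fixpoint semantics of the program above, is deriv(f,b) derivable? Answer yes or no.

round 1: derive deriv(b,b) via R0 from link(b,b)
round 1: derive deriv(f,e) via R0 from link(f,e)
round 1: derive deriv(g,d) via R0 from link(g,d)
round 1: derive deriv(g,f) via R0 from link(g,f)
round 1: derive deriv(h,d) via R0 from link(h,d)
round 1: derive deriv(h,j) via R0 from link(h,j)
round 1: derive deriv(i,b) via R0 from link(i,b)
round 1: derive deriv(j,b) via R0 from link(j,b)
round 1: derive deriv(j,h) via R0 from link(j,h)
round 1: derive deriv(f,h) via R2 from link(f,e), blue(e,h)
round 1: derive deriv(g,c) via R2 from link(g,d), blue(d,c)
round 1: derive deriv(g,g) via R2 from link(g,d), blue(d,g)
round 1: derive deriv(g,h) via R2 from link(g,f), blue(f,h)
round 1: derive deriv(h,c) via R2 from link(h,d), blue(d,c)
round 1: derive deriv(h,f) via R2 from link(h,d), blue(d,f)
round 1: derive deriv(h,g) via R2 from link(h,d), blue(d,g)
round 2: derive deriv(f,j) via R1 from deriv(f,h), knows(h,j)
round 2: derive deriv(g,b) via R1 from deriv(g,c), knows(c,b)
round 2: derive deriv(g,e) via R1 from deriv(g,c), knows(c,e)
round 2: derive deriv(g,i) via R1 from deriv(g,d), knows(d,i)
round 2: derive deriv(g,j) via R1 from deriv(g,h), knows(h,j)
round 2: derive deriv(h,b) via R1 from deriv(h,c), knows(c,b)
round 2: derive deriv(h,e) via R1 from deriv(h,c), knows(c,e)
round 2: derive deriv(h,i) via R1 from deriv(h,d), knows(d,i)
round 2: derive deriv(j,j) via R1 from deriv(j,h), knows(h,j)

no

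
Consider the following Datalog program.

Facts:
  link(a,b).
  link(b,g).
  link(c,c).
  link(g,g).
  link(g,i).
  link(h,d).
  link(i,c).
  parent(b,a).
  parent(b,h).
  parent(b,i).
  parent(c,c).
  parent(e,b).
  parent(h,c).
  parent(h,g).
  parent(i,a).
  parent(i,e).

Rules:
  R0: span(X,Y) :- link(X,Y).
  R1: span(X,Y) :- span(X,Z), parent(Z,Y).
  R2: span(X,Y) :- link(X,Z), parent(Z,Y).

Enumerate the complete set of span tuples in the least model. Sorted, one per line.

round 1: derive span(a,b) via R0 from link(a,b)
round 1: derive span(b,g) via R0 from link(b,g)
round 1: derive span(c,c) via R0 from link(c,c)
round 1: derive span(g,g) via R0 from link(g,g)
round 1: derive span(g,i) via R0 from link(g,i)
round 1: derive span(h,d) via R0 from link(h,d)
round 1: derive span(i,c) via R0 from link(i,c)
round 1: derive span(a,a) via R2 from link(a,b), parent(b,a)
round 1: derive span(a,h) via R2 from link(a,b), parent(b,h)
round 1: derive span(a,i) via R2 from link(a,b), parent(b,i)
round 1: derive span(g,a) via R2 from link(g,i), parent(i,a)
round 1: derive span(g,e) via R2 from link(g,i), parent(i,e)
round 2: derive span(a,c) via R1 from span(a,h), parent(h,c)
round 2: derive span(a,e) via R1 from span(a,i), parent(i,e)
round 2: derive span(a,g) via R1 from span(a,h), parent(h,g)
round 2: derive span(g,b) via R1 from span(g,e), parent(e,b)
round 3: derive span(g,h) via R1 from span(g,b), parent(b,h)
round 4: derive span(g,c) via R1 from span(g,h), parent(h,c)

span(a,a)
span(a,b)
span(a,c)
span(a,e)
span(a,g)
span(a,h)
span(a,i)
span(b,g)
span(c,c)
span(g,a)
span(g,b)
span(g,c)
span(g,e)
span(g,g)
span(g,h)
span(g,i)
span(h,d)
span(i,c)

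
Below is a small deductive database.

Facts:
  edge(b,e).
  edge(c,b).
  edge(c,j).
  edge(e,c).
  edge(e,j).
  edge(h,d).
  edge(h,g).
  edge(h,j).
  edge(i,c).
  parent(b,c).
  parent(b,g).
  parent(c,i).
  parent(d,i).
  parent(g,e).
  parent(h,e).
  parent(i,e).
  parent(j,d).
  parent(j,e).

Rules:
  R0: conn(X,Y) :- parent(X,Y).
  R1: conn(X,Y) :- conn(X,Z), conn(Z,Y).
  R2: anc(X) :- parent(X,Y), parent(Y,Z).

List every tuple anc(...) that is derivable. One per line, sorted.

round 1: derive anc(b) via R2 from parent(b,c), parent(c,i)
round 1: derive anc(c) via R2 from parent(c,i), parent(i,e)
round 1: derive anc(d) via R2 from parent(d,i), parent(i,e)
round 1: derive anc(j) via R2 from parent(j,d), parent(d,i)

anc(b)
anc(c)
anc(d)
anc(j)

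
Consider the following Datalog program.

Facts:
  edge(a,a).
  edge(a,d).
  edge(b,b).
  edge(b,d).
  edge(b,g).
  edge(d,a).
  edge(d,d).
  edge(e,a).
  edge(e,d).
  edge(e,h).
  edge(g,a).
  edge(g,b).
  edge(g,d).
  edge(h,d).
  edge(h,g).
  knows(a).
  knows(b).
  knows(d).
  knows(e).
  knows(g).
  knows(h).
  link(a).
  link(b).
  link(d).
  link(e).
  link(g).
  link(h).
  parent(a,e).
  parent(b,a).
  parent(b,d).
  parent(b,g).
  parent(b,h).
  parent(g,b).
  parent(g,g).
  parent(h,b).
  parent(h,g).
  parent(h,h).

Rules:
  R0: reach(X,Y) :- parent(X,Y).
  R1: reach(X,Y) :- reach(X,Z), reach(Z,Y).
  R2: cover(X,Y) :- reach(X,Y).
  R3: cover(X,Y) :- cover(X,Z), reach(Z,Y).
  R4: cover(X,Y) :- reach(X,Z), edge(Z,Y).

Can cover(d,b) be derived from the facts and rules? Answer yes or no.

round 1: derive reach(a,e) via R0 from parent(a,e)
round 1: derive reach(b,a) via R0 from parent(b,a)
round 1: derive reach(b,d) via R0 from parent(b,d)
round 1: derive reach(b,g) via R0 from parent(b,g)
round 1: derive reach(b,h) via R0 from parent(b,h)
round 1: derive reach(g,b) via R0 from parent(g,b)
round 1: derive reach(g,g) via R0 from parent(g,g)
round 1: derive reach(h,b) via R0 from parent(h,b)
round 1: derive reach(h,g) via R0 from parent(h,g)
round 1: derive reach(h,h) via R0 from parent(h,h)
round 2: derive reach(b,b) via R1 from reach(b,g), reach(g,b)
round 2: derive reach(b,e) via R1 from reach(b,a), reach(a,e)
round 2: derive reach(g,a) via R1 from reach(g,b), reach(b,a)
round 2: derive reach(g,d) via R1 from reach(g,b), reach(b,d)
round 2: derive reach(g,h) via R1 from reach(g,b), reach(b,h)
round 2: derive reach(h,a) via R1 from reach(h,b), reach(b,a)
round 2: derive reach(h,d) via R1 from reach(h,b), reach(b,d)
round 2: derive cover(a,e) via R2 from reach(a,e)
round 2: derive cover(b,a) via R2 from reach(b,a)
round 2: derive cover(b,d) via R2 from reach(b,d)
round 2: derive cover(b,g) via R2 from reach(b,g)
round 2: derive cover(b,h) via R2 from reach(b,h)
round 2: derive cover(g,b) via R2 from reach(g,b)
round 2: derive cover(g,g) via R2 from reach(g,g)
round 2: derive cover(h,b) via R2 from reach(h,b)
round 2: derive cover(h,g) via R2 from reach(h,g)
round 2: derive cover(h,h) via R2 from reach(h,h)
round 2: derive cover(a,a) via R4 from reach(a,e), edge(e,a)
round 2: derive cover(a,d) via R4 from reach(a,e), edge(e,d)
round 2: derive cover(a,h) via R4 from reach(a,e), edge(e,h)
round 2: derive cover(b,b) via R4 from reach(b,g), edge(g,b)
round 2: derive cover(g,a) via R4 from reach(g,g), edge(g,a)
round 2: derive cover(g,d) via R4 from reach(g,b), edge(b,d)
round 2: derive cover(h,a) via R4 from reach(h,g), edge(g,a)
round 2: derive cover(h,d) via R4 from reach(h,b), edge(b,d)
round 3: derive reach(g,e) via R1 from reach(g,a), reach(a,e)
round 3: derive reach(h,e) via R1 from reach(h,a), reach(a,e)
round 3: derive cover(b,e) via R2 from reach(b,e)
round 3: derive cover(g,h) via R2 from reach(g,h)
round 3: derive cover(a,b) via R3 from cover(a,h), reach(h,b)
round 3: derive cover(a,g) via R3 from cover(a,h), reach(h,g)
round 3: derive cover(g,e) via R3 from cover(g,a), reach(a,e)
round 3: derive cover(h,e) via R3 from cover(h,a), reach(a,e)

no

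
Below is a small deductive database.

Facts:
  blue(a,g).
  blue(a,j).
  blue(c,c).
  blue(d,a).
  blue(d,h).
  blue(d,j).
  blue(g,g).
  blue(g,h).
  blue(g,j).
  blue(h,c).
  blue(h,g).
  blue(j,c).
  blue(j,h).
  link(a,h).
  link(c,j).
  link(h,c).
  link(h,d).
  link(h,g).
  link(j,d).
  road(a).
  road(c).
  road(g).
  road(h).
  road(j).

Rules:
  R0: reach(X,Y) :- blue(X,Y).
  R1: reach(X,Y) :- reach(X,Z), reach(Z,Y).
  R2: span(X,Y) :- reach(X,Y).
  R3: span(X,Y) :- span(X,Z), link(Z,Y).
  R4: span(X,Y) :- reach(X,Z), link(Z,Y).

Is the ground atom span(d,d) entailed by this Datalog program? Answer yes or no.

round 1: derive reach(a,g) via R0 from blue(a,g)
round 1: derive reach(a,j) via R0 from blue(a,j)
round 1: derive reach(c,c) via R0 from blue(c,c)
round 1: derive reach(d,a) via R0 from blue(d,a)
round 1: derive reach(d,h) via R0 from blue(d,h)
round 1: derive reach(d,j) via R0 from blue(d,j)
round 1: derive reach(g,g) via R0 from blue(g,g)
round 1: derive reach(g,h) via R0 from blue(g,h)
round 1: derive reach(g,j) via R0 from blue(g,j)
round 1: derive reach(h,c) via R0 from blue(h,c)
round 1: derive reach(h,g) via R0 from blue(h,g)
round 1: derive reach(j,c) via R0 from blue(j,c)
round 1: derive reach(j,h) via R0 from blue(j,h)
round 2: derive reach(a,c) via R1 from reach(a,j), reach(j,c)
round 2: derive reach(a,h) via R1 from reach(a,g), reach(g,h)
round 2: derive reach(d,c) via R1 from reach(d,h), reach(h,c)
round 2: derive reach(d,g) via R1 from reach(d,a), reach(a,g)
round 2: derive reach(g,c) via R1 from reach(g,h), reach(h,c)
round 2: derive reach(h,h) via R1 from reach(h,g), reach(g,h)
round 2: derive reach(h,j) via R1 from reach(h,g), reach(g,j)
round 2: derive reach(j,g) via R1 from reach(j,h), reach(h,g)
round 2: derive span(a,g) via R2 from reach(a,g)
round 2: derive span(a,j) via R2 from reach(a,j)
round 2: derive span(c,c) via R2 from reach(c,c)
round 2: derive span(d,a) via R2 from reach(d,a)
round 2: derive span(d,h) via R2 from reach(d,h)
round 2: derive span(d,j) via R2 from reach(d,j)
round 2: derive span(g,g) via R2 from reach(g,g)
round 2: derive span(g,h) via R2 from reach(g,h)
round 2: derive span(g,j) via R2 from reach(g,j)
round 2: derive span(h,c) via R2 from reach(h,c)
round 2: derive span(h,g) via R2 from reach(h,g)
round 2: derive span(j,c) via R2 from reach(j,c)
round 2: derive span(j,h) via R2 from reach(j,h)
round 2: derive span(a,d) via R4 from reach(a,j), link(j,d)
round 2: derive span(c,j) via R4 from reach(c,c), link(c,j)
round 2: derive span(d,c) via R4 from reach(d,h), link(h,c)
round 2: derive span(d,d) via R4 from reach(d,h), link(h,d)
round 2: derive span(d,g) via R4 from reach(d,h), link(h,g)
round 2: derive span(g,c) via R4 from reach(g,h), link(h,c)
round 2: derive span(g,d) via R4 from reach(g,h), link(h,d)
round 2: derive span(h,j) via R4 from reach(h,c), link(c,j)
round 2: derive span(j,d) via R4 from reach(j,h), link(h,d)
round 2: derive span(j,g) via R4 from reach(j,h), link(h,g)
round 2: derive span(j,j) via R4 from reach(j,c), link(c,j)
round 3: derive reach(j,j) via R1 from reach(j,g), reach(g,j)
round 3: derive span(a,c) via R2 from reach(a,c)
round 3: derive span(a,h) via R2 from reach(a,h)
round 3: derive span(h,h) via R2 from reach(h,h)
round 3: derive span(c,d) via R3 from span(c,j), link(j,d)
round 3: derive span(h,d) via R3 from span(h,j), link(j,d)

yes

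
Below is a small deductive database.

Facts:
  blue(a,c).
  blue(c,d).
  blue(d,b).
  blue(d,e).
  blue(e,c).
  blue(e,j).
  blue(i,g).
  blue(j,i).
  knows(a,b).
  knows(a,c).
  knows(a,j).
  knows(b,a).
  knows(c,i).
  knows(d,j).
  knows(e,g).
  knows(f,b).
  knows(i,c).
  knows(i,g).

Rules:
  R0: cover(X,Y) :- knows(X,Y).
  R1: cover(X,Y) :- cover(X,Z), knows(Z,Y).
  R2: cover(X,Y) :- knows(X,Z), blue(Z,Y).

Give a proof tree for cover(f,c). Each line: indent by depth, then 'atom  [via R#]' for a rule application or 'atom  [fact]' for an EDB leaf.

round 1: derive cover(a,b) via R0 from knows(a,b)
round 1: derive cover(a,c) via R0 from knows(a,c)
round 1: derive cover(a,j) via R0 from knows(a,j)
round 1: derive cover(b,a) via R0 from knows(b,a)
round 1: derive cover(c,i) via R0 from knows(c,i)
round 1: derive cover(d,j) via R0 from knows(d,j)
round 1: derive cover(e,g) via R0 from knows(e,g)
round 1: derive cover(f,b) via R0 from knows(f,b)
round 1: derive cover(i,c) via R0 from knows(i,c)
round 1: derive cover(i,g) via R0 from knows(i,g)
round 1: derive cover(a,d) via R2 from knows(a,c), blue(c,d)
round 1: derive cover(a,i) via R2 from knows(a,j), blue(j,i)
round 1: derive cover(b,c) via R2 from knows(b,a), blue(a,c)
round 1: derive cover(c,g) via R2 from knows(c,i), blue(i,g)
round 1: derive cover(d,i) via R2 from knows(d,j), blue(j,i)
round 1: derive cover(i,d) via R2 from knows(i,c), blue(c,d)
round 2: derive cover(a,a) via R1 from cover(a,b), knows(b,a)
round 2: derive cover(a,g) via R1 from cover(a,i), knows(i,g)
round 2: derive cover(b,b) via R1 from cover(b,a), knows(a,b)
round 2: derive cover(b,i) via R1 from cover(b,c), knows(c,i)
round 2: derive cover(b,j) via R1 from cover(b,a), knows(a,j)
round 2: derive cover(c,c) via R1 from cover(c,i), knows(i,c)
round 2: derive cover(d,c) via R1 from cover(d,i), knows(i,c)
round 2: derive cover(d,g) via R1 from cover(d,i), knows(i,g)
round 2: derive cover(f,a) via R1 from cover(f,b), knows(b,a)
round 2: derive cover(i,i) via R1 from cover(i,c), knows(c,i)
round 2: derive cover(i,j) via R1 from cover(i,d), knows(d,j)
round 3: derive cover(b,g) via R1 from cover(b,i), knows(i,g)
round 3: derive cover(f,c) via R1 from cover(f,a), knows(a,c)
round 3: derive cover(f,j) via R1 from cover(f,a), knows(a,j)
round 4: derive cover(f,i) via R1 from cover(f,c), knows(c,i)
round 5: derive cover(f,g) via R1 from cover(f,i), knows(i,g)

cover(f,c)  [via R1]
  cover(f,a)  [via R1]
    cover(f,b)  [via R0]
      knows(f,b)  [fact]
    knows(b,a)  [fact]
  knows(a,c)  [fact]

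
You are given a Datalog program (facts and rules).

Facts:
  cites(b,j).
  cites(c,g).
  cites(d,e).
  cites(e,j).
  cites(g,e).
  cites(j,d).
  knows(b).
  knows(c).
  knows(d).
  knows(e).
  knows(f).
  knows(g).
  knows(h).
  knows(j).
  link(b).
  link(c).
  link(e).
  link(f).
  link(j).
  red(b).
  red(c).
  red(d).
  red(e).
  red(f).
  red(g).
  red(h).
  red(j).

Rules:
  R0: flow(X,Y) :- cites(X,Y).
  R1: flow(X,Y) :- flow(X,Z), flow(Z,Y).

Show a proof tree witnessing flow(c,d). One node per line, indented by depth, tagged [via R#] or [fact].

round 1: derive flow(b,j) via R0 from cites(b,j)
round 1: derive flow(c,g) via R0 from cites(c,g)
round 1: derive flow(d,e) via R0 from cites(d,e)
round 1: derive flow(e,j) via R0 from cites(e,j)
round 1: derive flow(g,e) via R0 from cites(g,e)
round 1: derive flow(j,d) via R0 from cites(j,d)
round 2: derive flow(b,d) via R1 from flow(b,j), flow(j,d)
round 2: derive flow(c,e) via R1 from flow(c,g), flow(g,e)
round 2: derive flow(d,j) via R1 from flow(d,e), flow(e,j)
round 2: derive flow(e,d) via R1 from flow(e,j), flow(j,d)
round 2: derive flow(g,j) via R1 from flow(g,e), flow(e,j)
round 2: derive flow(j,e) via R1 from flow(j,d), flow(d,e)
round 3: derive flow(b,e) via R1 from flow(b,d), flow(d,e)
round 3: derive flow(c,d) via R1 from flow(c,e), flow(e,d)
round 3: derive flow(c,j) via R1 from flow(c,e), flow(e,j)
round 3: derive flow(d,d) via R1 from flow(d,e), flow(e,d)
round 3: derive flow(e,e) via R1 from flow(e,d), flow(d,e)
round 3: derive flow(g,d) via R1 from flow(g,e), flow(e,d)
round 3: derive flow(j,j) via R1 from flow(j,d), flow(d,j)

flow(c,d)  [via R1]
  flow(c,e)  [via R1]
    flow(c,g)  [via R0]
      cites(c,g)  [fact]
    flow(g,e)  [via R0]
      cites(g,e)  [fact]
  flow(e,d)  [via R1]
    flow(e,j)  [via R0]
      cites(e,j)  [fact]
    flow(j,d)  [via R0]
      cites(j,d)  [fact]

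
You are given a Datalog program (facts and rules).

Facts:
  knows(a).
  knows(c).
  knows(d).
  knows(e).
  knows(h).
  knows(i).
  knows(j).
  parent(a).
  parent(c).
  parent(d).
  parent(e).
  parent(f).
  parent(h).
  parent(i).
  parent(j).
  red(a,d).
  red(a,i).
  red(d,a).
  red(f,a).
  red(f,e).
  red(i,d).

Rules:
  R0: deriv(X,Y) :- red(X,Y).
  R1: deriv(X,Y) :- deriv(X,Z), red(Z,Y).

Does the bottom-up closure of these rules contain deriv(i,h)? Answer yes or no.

round 1: derive deriv(a,d) via R0 from red(a,d)
round 1: derive deriv(a,i) via R0 from red(a,i)
round 1: derive deriv(d,a) via R0 from red(d,a)
round 1: derive deriv(f,a) via R0 from red(f,a)
round 1: derive deriv(f,e) via R0 from red(f,e)
round 1: derive deriv(i,d) via R0 from red(i,d)
round 2: derive deriv(a,a) via R1 from deriv(a,d), red(d,a)
round 2: derive deriv(d,d) via R1 from deriv(d,a), red(a,d)
round 2: derive deriv(d,i) via R1 from deriv(d,a), red(a,i)
round 2: derive deriv(f,d) via R1 from deriv(f,a), red(a,d)
round 2: derive deriv(f,i) via R1 from deriv(f,a), red(a,i)
round 2: derive deriv(i,a) via R1 from deriv(i,d), red(d,a)
round 3: derive deriv(i,i) via R1 from deriv(i,a), red(a,i)

no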